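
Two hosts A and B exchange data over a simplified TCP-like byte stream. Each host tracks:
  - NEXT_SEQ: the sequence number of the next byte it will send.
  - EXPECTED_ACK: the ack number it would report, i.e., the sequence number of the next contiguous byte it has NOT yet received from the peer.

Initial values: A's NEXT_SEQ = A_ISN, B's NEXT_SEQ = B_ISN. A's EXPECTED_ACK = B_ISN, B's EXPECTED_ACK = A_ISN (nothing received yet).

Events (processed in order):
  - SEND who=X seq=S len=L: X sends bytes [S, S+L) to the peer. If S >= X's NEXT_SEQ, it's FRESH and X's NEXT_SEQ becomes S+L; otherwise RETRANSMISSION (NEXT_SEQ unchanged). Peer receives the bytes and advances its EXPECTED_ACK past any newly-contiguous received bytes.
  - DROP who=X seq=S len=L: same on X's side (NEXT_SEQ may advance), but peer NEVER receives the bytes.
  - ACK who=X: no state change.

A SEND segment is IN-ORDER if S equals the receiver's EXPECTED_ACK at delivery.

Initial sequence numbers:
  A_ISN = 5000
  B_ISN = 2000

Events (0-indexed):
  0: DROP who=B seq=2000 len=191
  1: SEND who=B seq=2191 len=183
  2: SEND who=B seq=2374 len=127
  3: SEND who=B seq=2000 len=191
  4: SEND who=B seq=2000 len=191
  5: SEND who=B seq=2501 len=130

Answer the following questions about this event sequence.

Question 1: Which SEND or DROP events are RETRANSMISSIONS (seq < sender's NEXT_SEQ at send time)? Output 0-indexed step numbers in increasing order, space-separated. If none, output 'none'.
Step 0: DROP seq=2000 -> fresh
Step 1: SEND seq=2191 -> fresh
Step 2: SEND seq=2374 -> fresh
Step 3: SEND seq=2000 -> retransmit
Step 4: SEND seq=2000 -> retransmit
Step 5: SEND seq=2501 -> fresh

Answer: 3 4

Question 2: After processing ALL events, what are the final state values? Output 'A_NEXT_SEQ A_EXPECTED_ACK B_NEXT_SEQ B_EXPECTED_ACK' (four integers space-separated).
Answer: 5000 2631 2631 5000

Derivation:
After event 0: A_seq=5000 A_ack=2000 B_seq=2191 B_ack=5000
After event 1: A_seq=5000 A_ack=2000 B_seq=2374 B_ack=5000
After event 2: A_seq=5000 A_ack=2000 B_seq=2501 B_ack=5000
After event 3: A_seq=5000 A_ack=2501 B_seq=2501 B_ack=5000
After event 4: A_seq=5000 A_ack=2501 B_seq=2501 B_ack=5000
After event 5: A_seq=5000 A_ack=2631 B_seq=2631 B_ack=5000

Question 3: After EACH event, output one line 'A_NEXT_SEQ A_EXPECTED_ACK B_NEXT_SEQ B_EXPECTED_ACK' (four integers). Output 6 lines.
5000 2000 2191 5000
5000 2000 2374 5000
5000 2000 2501 5000
5000 2501 2501 5000
5000 2501 2501 5000
5000 2631 2631 5000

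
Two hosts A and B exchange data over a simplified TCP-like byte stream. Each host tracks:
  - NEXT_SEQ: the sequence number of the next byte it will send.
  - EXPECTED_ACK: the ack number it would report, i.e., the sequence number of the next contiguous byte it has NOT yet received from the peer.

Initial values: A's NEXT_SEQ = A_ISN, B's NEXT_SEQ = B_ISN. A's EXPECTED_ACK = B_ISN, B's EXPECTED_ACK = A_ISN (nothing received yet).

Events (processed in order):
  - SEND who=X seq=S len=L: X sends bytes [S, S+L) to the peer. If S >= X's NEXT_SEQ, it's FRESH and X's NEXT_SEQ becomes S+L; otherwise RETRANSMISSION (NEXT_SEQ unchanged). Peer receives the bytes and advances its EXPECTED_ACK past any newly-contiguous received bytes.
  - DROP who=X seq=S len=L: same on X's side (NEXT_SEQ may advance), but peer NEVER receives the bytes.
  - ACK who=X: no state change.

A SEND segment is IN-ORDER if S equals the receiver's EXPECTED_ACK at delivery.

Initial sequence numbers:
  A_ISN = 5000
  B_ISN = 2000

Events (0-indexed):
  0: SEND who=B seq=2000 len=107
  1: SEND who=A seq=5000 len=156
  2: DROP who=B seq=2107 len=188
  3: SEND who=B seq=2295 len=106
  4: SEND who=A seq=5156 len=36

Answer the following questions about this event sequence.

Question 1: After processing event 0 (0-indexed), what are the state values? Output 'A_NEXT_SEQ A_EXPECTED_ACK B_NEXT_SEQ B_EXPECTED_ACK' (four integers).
After event 0: A_seq=5000 A_ack=2107 B_seq=2107 B_ack=5000

5000 2107 2107 5000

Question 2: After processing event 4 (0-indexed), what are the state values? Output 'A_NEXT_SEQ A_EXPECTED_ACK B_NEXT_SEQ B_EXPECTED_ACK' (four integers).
After event 0: A_seq=5000 A_ack=2107 B_seq=2107 B_ack=5000
After event 1: A_seq=5156 A_ack=2107 B_seq=2107 B_ack=5156
After event 2: A_seq=5156 A_ack=2107 B_seq=2295 B_ack=5156
After event 3: A_seq=5156 A_ack=2107 B_seq=2401 B_ack=5156
After event 4: A_seq=5192 A_ack=2107 B_seq=2401 B_ack=5192

5192 2107 2401 5192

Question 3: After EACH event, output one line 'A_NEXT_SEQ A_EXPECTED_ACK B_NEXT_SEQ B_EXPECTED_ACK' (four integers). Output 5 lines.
5000 2107 2107 5000
5156 2107 2107 5156
5156 2107 2295 5156
5156 2107 2401 5156
5192 2107 2401 5192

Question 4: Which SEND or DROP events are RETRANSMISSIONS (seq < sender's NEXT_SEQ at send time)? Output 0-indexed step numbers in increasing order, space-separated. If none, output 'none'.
Step 0: SEND seq=2000 -> fresh
Step 1: SEND seq=5000 -> fresh
Step 2: DROP seq=2107 -> fresh
Step 3: SEND seq=2295 -> fresh
Step 4: SEND seq=5156 -> fresh

Answer: none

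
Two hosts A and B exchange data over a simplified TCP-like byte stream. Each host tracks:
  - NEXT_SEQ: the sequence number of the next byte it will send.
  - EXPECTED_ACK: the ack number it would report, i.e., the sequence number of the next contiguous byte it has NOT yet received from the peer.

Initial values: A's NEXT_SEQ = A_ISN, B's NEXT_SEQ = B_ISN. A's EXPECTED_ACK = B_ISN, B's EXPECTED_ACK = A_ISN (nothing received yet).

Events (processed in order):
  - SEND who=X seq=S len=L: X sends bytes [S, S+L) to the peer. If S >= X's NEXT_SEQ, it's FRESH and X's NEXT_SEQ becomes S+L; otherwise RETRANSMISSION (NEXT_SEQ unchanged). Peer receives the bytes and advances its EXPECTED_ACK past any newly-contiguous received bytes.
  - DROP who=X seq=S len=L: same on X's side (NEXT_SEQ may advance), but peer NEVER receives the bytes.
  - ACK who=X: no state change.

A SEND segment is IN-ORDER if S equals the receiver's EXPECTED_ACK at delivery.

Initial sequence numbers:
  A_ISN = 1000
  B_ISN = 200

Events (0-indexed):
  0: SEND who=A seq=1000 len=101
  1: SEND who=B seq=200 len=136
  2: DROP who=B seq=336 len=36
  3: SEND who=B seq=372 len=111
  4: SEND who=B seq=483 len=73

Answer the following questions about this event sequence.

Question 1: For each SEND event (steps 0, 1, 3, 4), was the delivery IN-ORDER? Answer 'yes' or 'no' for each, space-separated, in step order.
Answer: yes yes no no

Derivation:
Step 0: SEND seq=1000 -> in-order
Step 1: SEND seq=200 -> in-order
Step 3: SEND seq=372 -> out-of-order
Step 4: SEND seq=483 -> out-of-order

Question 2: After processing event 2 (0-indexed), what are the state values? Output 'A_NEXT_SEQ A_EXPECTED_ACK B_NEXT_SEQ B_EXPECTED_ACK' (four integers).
After event 0: A_seq=1101 A_ack=200 B_seq=200 B_ack=1101
After event 1: A_seq=1101 A_ack=336 B_seq=336 B_ack=1101
After event 2: A_seq=1101 A_ack=336 B_seq=372 B_ack=1101

1101 336 372 1101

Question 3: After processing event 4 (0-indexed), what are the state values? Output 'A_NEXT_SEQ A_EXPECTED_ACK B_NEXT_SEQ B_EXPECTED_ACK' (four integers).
After event 0: A_seq=1101 A_ack=200 B_seq=200 B_ack=1101
After event 1: A_seq=1101 A_ack=336 B_seq=336 B_ack=1101
After event 2: A_seq=1101 A_ack=336 B_seq=372 B_ack=1101
After event 3: A_seq=1101 A_ack=336 B_seq=483 B_ack=1101
After event 4: A_seq=1101 A_ack=336 B_seq=556 B_ack=1101

1101 336 556 1101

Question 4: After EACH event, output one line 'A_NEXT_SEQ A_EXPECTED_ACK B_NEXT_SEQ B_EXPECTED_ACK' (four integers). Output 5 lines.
1101 200 200 1101
1101 336 336 1101
1101 336 372 1101
1101 336 483 1101
1101 336 556 1101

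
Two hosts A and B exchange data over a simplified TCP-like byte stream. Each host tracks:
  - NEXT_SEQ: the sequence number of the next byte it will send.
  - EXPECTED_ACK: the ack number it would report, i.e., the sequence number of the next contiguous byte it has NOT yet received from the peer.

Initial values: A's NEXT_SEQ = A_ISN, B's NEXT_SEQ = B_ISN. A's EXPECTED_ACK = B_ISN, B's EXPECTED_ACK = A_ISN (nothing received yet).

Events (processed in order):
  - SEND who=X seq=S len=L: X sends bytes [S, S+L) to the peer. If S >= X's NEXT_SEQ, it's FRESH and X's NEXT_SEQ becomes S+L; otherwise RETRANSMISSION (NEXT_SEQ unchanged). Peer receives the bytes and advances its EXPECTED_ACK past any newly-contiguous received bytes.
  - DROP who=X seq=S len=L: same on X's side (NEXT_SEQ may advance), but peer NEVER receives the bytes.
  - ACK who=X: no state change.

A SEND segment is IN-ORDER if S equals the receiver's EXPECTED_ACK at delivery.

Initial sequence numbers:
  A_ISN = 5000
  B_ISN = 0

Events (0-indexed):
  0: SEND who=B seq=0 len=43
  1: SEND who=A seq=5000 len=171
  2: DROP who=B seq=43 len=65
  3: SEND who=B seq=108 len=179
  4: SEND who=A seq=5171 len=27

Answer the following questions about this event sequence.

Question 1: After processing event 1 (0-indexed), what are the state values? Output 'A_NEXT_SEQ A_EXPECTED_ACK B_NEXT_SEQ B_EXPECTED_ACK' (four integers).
After event 0: A_seq=5000 A_ack=43 B_seq=43 B_ack=5000
After event 1: A_seq=5171 A_ack=43 B_seq=43 B_ack=5171

5171 43 43 5171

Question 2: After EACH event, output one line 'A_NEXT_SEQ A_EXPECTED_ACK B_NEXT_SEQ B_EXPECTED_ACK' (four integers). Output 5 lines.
5000 43 43 5000
5171 43 43 5171
5171 43 108 5171
5171 43 287 5171
5198 43 287 5198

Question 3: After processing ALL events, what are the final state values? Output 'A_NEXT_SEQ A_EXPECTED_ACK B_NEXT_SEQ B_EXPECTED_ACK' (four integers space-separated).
After event 0: A_seq=5000 A_ack=43 B_seq=43 B_ack=5000
After event 1: A_seq=5171 A_ack=43 B_seq=43 B_ack=5171
After event 2: A_seq=5171 A_ack=43 B_seq=108 B_ack=5171
After event 3: A_seq=5171 A_ack=43 B_seq=287 B_ack=5171
After event 4: A_seq=5198 A_ack=43 B_seq=287 B_ack=5198

Answer: 5198 43 287 5198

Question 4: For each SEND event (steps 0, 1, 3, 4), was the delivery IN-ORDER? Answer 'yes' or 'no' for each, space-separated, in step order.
Step 0: SEND seq=0 -> in-order
Step 1: SEND seq=5000 -> in-order
Step 3: SEND seq=108 -> out-of-order
Step 4: SEND seq=5171 -> in-order

Answer: yes yes no yes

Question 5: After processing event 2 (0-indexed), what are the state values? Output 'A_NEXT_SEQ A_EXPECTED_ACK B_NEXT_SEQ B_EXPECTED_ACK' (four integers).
After event 0: A_seq=5000 A_ack=43 B_seq=43 B_ack=5000
After event 1: A_seq=5171 A_ack=43 B_seq=43 B_ack=5171
After event 2: A_seq=5171 A_ack=43 B_seq=108 B_ack=5171

5171 43 108 5171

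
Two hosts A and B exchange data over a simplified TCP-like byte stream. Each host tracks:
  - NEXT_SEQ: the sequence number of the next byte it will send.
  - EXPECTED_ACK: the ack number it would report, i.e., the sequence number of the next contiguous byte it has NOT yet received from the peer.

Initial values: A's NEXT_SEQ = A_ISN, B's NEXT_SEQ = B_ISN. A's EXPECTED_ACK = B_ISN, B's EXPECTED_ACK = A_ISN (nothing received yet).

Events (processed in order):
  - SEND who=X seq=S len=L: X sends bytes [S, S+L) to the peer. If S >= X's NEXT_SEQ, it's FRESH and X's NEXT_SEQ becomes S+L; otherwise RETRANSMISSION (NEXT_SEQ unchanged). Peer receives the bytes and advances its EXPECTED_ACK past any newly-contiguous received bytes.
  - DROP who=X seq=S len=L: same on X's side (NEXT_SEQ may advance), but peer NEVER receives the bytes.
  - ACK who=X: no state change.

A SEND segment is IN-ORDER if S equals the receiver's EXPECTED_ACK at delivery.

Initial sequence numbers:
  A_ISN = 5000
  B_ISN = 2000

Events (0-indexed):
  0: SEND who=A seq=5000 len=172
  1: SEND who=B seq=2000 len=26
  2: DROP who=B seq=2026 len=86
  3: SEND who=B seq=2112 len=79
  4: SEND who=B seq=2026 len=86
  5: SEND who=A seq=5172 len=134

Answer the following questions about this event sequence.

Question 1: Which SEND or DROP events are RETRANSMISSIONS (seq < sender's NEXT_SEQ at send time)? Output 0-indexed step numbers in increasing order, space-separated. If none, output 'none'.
Answer: 4

Derivation:
Step 0: SEND seq=5000 -> fresh
Step 1: SEND seq=2000 -> fresh
Step 2: DROP seq=2026 -> fresh
Step 3: SEND seq=2112 -> fresh
Step 4: SEND seq=2026 -> retransmit
Step 5: SEND seq=5172 -> fresh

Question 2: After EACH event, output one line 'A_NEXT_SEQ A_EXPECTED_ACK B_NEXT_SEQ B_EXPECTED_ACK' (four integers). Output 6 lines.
5172 2000 2000 5172
5172 2026 2026 5172
5172 2026 2112 5172
5172 2026 2191 5172
5172 2191 2191 5172
5306 2191 2191 5306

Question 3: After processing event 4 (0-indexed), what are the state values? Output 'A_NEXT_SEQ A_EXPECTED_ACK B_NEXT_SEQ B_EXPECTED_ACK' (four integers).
After event 0: A_seq=5172 A_ack=2000 B_seq=2000 B_ack=5172
After event 1: A_seq=5172 A_ack=2026 B_seq=2026 B_ack=5172
After event 2: A_seq=5172 A_ack=2026 B_seq=2112 B_ack=5172
After event 3: A_seq=5172 A_ack=2026 B_seq=2191 B_ack=5172
After event 4: A_seq=5172 A_ack=2191 B_seq=2191 B_ack=5172

5172 2191 2191 5172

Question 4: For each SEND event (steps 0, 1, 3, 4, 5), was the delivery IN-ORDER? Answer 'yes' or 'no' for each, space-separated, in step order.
Answer: yes yes no yes yes

Derivation:
Step 0: SEND seq=5000 -> in-order
Step 1: SEND seq=2000 -> in-order
Step 3: SEND seq=2112 -> out-of-order
Step 4: SEND seq=2026 -> in-order
Step 5: SEND seq=5172 -> in-order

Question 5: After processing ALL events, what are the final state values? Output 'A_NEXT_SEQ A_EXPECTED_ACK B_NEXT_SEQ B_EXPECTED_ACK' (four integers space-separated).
Answer: 5306 2191 2191 5306

Derivation:
After event 0: A_seq=5172 A_ack=2000 B_seq=2000 B_ack=5172
After event 1: A_seq=5172 A_ack=2026 B_seq=2026 B_ack=5172
After event 2: A_seq=5172 A_ack=2026 B_seq=2112 B_ack=5172
After event 3: A_seq=5172 A_ack=2026 B_seq=2191 B_ack=5172
After event 4: A_seq=5172 A_ack=2191 B_seq=2191 B_ack=5172
After event 5: A_seq=5306 A_ack=2191 B_seq=2191 B_ack=5306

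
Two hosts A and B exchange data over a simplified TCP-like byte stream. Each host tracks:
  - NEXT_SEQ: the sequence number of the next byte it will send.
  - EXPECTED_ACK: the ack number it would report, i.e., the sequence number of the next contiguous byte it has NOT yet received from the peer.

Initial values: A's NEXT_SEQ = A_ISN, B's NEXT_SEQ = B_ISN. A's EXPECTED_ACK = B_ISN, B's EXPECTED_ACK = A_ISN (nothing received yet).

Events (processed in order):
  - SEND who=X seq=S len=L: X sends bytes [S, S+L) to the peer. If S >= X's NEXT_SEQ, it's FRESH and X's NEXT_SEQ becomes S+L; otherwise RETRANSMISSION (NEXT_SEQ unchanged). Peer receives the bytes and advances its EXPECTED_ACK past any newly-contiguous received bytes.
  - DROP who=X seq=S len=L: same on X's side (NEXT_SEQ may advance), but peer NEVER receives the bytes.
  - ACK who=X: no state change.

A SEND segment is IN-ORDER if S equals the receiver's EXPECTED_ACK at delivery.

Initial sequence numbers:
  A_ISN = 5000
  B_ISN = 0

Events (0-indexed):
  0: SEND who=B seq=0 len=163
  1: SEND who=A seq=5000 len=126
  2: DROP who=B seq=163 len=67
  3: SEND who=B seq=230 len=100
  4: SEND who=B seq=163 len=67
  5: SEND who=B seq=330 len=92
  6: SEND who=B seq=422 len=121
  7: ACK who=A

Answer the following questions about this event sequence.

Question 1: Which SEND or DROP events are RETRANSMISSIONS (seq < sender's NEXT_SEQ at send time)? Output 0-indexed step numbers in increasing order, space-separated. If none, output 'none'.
Answer: 4

Derivation:
Step 0: SEND seq=0 -> fresh
Step 1: SEND seq=5000 -> fresh
Step 2: DROP seq=163 -> fresh
Step 3: SEND seq=230 -> fresh
Step 4: SEND seq=163 -> retransmit
Step 5: SEND seq=330 -> fresh
Step 6: SEND seq=422 -> fresh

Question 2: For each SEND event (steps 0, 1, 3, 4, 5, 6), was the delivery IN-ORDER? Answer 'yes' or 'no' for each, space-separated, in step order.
Answer: yes yes no yes yes yes

Derivation:
Step 0: SEND seq=0 -> in-order
Step 1: SEND seq=5000 -> in-order
Step 3: SEND seq=230 -> out-of-order
Step 4: SEND seq=163 -> in-order
Step 5: SEND seq=330 -> in-order
Step 6: SEND seq=422 -> in-order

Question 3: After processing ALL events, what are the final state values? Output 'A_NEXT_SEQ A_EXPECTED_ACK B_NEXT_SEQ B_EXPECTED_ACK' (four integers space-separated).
Answer: 5126 543 543 5126

Derivation:
After event 0: A_seq=5000 A_ack=163 B_seq=163 B_ack=5000
After event 1: A_seq=5126 A_ack=163 B_seq=163 B_ack=5126
After event 2: A_seq=5126 A_ack=163 B_seq=230 B_ack=5126
After event 3: A_seq=5126 A_ack=163 B_seq=330 B_ack=5126
After event 4: A_seq=5126 A_ack=330 B_seq=330 B_ack=5126
After event 5: A_seq=5126 A_ack=422 B_seq=422 B_ack=5126
After event 6: A_seq=5126 A_ack=543 B_seq=543 B_ack=5126
After event 7: A_seq=5126 A_ack=543 B_seq=543 B_ack=5126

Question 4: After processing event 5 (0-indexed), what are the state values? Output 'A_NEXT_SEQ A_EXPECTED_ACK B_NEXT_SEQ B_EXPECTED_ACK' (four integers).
After event 0: A_seq=5000 A_ack=163 B_seq=163 B_ack=5000
After event 1: A_seq=5126 A_ack=163 B_seq=163 B_ack=5126
After event 2: A_seq=5126 A_ack=163 B_seq=230 B_ack=5126
After event 3: A_seq=5126 A_ack=163 B_seq=330 B_ack=5126
After event 4: A_seq=5126 A_ack=330 B_seq=330 B_ack=5126
After event 5: A_seq=5126 A_ack=422 B_seq=422 B_ack=5126

5126 422 422 5126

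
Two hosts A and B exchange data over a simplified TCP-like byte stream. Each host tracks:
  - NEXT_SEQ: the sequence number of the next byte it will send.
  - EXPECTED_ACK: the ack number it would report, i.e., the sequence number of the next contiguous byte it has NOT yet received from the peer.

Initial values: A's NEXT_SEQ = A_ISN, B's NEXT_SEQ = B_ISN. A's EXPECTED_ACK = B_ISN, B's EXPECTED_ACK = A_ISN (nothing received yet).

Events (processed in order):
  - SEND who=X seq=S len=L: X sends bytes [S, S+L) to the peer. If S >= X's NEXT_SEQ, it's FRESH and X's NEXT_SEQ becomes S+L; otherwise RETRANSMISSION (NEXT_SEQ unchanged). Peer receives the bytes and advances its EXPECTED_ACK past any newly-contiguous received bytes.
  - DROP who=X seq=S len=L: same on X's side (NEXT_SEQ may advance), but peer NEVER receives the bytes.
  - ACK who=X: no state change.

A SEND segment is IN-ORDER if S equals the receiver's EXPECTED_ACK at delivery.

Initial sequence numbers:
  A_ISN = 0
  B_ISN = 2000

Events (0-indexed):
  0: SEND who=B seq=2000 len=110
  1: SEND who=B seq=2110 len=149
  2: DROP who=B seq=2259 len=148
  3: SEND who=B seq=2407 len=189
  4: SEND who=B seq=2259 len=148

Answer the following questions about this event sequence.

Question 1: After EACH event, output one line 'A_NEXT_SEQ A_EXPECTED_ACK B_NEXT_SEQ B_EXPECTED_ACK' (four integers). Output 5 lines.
0 2110 2110 0
0 2259 2259 0
0 2259 2407 0
0 2259 2596 0
0 2596 2596 0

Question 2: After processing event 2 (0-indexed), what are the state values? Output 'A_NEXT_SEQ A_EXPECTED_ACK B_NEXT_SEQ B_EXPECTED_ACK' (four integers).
After event 0: A_seq=0 A_ack=2110 B_seq=2110 B_ack=0
After event 1: A_seq=0 A_ack=2259 B_seq=2259 B_ack=0
After event 2: A_seq=0 A_ack=2259 B_seq=2407 B_ack=0

0 2259 2407 0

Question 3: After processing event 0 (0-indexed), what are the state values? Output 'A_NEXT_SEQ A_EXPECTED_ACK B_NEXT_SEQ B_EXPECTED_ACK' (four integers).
After event 0: A_seq=0 A_ack=2110 B_seq=2110 B_ack=0

0 2110 2110 0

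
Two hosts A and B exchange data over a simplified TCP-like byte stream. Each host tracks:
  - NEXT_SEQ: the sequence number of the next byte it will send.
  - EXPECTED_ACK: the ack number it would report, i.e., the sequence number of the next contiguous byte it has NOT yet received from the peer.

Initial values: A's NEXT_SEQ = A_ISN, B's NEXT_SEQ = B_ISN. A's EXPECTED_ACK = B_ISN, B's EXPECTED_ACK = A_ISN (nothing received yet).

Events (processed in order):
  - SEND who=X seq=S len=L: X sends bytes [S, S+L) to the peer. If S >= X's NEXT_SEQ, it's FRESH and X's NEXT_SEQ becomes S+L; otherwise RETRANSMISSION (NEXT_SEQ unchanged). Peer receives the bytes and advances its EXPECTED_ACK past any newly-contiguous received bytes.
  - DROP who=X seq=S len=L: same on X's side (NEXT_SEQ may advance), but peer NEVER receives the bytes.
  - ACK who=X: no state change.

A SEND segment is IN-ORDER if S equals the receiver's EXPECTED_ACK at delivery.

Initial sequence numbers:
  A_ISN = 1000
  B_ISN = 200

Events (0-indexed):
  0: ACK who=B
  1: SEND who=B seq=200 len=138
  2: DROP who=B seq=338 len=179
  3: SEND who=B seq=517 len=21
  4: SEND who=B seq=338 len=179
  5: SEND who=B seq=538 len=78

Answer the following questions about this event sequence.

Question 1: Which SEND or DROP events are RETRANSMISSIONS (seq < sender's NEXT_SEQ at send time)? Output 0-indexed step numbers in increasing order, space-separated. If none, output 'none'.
Step 1: SEND seq=200 -> fresh
Step 2: DROP seq=338 -> fresh
Step 3: SEND seq=517 -> fresh
Step 4: SEND seq=338 -> retransmit
Step 5: SEND seq=538 -> fresh

Answer: 4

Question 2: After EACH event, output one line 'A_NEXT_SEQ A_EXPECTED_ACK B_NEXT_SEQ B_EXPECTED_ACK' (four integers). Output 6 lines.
1000 200 200 1000
1000 338 338 1000
1000 338 517 1000
1000 338 538 1000
1000 538 538 1000
1000 616 616 1000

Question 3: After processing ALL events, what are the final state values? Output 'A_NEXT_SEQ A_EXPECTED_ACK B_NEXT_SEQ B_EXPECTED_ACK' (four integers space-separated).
After event 0: A_seq=1000 A_ack=200 B_seq=200 B_ack=1000
After event 1: A_seq=1000 A_ack=338 B_seq=338 B_ack=1000
After event 2: A_seq=1000 A_ack=338 B_seq=517 B_ack=1000
After event 3: A_seq=1000 A_ack=338 B_seq=538 B_ack=1000
After event 4: A_seq=1000 A_ack=538 B_seq=538 B_ack=1000
After event 5: A_seq=1000 A_ack=616 B_seq=616 B_ack=1000

Answer: 1000 616 616 1000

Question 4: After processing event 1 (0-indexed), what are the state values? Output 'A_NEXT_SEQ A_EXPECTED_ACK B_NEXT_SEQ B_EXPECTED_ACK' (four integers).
After event 0: A_seq=1000 A_ack=200 B_seq=200 B_ack=1000
After event 1: A_seq=1000 A_ack=338 B_seq=338 B_ack=1000

1000 338 338 1000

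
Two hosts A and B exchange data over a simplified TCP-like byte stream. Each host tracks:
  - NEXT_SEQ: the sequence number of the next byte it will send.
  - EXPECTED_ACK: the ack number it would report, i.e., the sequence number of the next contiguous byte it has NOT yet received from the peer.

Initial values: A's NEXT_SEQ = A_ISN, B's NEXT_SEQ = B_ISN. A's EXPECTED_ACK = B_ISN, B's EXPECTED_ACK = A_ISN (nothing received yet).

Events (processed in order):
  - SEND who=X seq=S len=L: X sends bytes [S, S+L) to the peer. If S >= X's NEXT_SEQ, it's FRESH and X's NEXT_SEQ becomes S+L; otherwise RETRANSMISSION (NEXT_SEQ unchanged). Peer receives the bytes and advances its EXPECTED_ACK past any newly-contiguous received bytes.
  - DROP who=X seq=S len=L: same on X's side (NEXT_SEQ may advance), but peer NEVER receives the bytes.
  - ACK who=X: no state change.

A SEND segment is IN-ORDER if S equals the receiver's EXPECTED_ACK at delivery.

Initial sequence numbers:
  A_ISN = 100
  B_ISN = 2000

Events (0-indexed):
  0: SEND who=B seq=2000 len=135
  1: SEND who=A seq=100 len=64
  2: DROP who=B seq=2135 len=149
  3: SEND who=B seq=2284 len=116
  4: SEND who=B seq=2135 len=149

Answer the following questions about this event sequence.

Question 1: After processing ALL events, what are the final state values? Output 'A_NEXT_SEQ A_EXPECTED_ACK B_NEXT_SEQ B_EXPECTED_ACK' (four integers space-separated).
Answer: 164 2400 2400 164

Derivation:
After event 0: A_seq=100 A_ack=2135 B_seq=2135 B_ack=100
After event 1: A_seq=164 A_ack=2135 B_seq=2135 B_ack=164
After event 2: A_seq=164 A_ack=2135 B_seq=2284 B_ack=164
After event 3: A_seq=164 A_ack=2135 B_seq=2400 B_ack=164
After event 4: A_seq=164 A_ack=2400 B_seq=2400 B_ack=164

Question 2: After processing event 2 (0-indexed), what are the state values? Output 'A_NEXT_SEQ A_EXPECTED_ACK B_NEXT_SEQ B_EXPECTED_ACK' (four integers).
After event 0: A_seq=100 A_ack=2135 B_seq=2135 B_ack=100
After event 1: A_seq=164 A_ack=2135 B_seq=2135 B_ack=164
After event 2: A_seq=164 A_ack=2135 B_seq=2284 B_ack=164

164 2135 2284 164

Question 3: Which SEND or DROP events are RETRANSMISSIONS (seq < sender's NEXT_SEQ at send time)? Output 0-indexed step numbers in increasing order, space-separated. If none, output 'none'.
Step 0: SEND seq=2000 -> fresh
Step 1: SEND seq=100 -> fresh
Step 2: DROP seq=2135 -> fresh
Step 3: SEND seq=2284 -> fresh
Step 4: SEND seq=2135 -> retransmit

Answer: 4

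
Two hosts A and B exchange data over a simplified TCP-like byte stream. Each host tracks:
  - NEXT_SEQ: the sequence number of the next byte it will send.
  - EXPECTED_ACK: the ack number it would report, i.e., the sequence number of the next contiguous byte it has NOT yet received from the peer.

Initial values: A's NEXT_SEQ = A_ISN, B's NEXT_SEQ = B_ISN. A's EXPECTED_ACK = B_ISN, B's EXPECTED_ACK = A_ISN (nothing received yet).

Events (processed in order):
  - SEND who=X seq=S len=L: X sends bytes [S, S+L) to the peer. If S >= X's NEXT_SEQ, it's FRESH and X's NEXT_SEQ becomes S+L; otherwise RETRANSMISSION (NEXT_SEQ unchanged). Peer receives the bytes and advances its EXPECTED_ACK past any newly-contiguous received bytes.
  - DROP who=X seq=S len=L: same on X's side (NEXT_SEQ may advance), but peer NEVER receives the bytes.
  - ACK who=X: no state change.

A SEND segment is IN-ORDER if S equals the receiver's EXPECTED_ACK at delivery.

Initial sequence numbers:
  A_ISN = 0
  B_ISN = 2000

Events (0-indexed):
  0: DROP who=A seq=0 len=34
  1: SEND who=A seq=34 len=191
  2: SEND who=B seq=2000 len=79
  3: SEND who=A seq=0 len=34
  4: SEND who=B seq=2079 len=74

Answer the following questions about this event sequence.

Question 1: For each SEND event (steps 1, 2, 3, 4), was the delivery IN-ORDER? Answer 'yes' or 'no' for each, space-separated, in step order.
Answer: no yes yes yes

Derivation:
Step 1: SEND seq=34 -> out-of-order
Step 2: SEND seq=2000 -> in-order
Step 3: SEND seq=0 -> in-order
Step 4: SEND seq=2079 -> in-order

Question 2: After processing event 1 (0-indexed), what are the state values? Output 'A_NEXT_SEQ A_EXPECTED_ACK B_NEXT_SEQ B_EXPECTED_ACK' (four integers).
After event 0: A_seq=34 A_ack=2000 B_seq=2000 B_ack=0
After event 1: A_seq=225 A_ack=2000 B_seq=2000 B_ack=0

225 2000 2000 0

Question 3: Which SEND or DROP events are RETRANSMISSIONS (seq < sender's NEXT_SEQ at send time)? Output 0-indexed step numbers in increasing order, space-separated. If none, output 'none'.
Step 0: DROP seq=0 -> fresh
Step 1: SEND seq=34 -> fresh
Step 2: SEND seq=2000 -> fresh
Step 3: SEND seq=0 -> retransmit
Step 4: SEND seq=2079 -> fresh

Answer: 3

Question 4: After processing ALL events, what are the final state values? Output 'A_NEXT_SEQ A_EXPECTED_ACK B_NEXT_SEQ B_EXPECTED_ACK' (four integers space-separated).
After event 0: A_seq=34 A_ack=2000 B_seq=2000 B_ack=0
After event 1: A_seq=225 A_ack=2000 B_seq=2000 B_ack=0
After event 2: A_seq=225 A_ack=2079 B_seq=2079 B_ack=0
After event 3: A_seq=225 A_ack=2079 B_seq=2079 B_ack=225
After event 4: A_seq=225 A_ack=2153 B_seq=2153 B_ack=225

Answer: 225 2153 2153 225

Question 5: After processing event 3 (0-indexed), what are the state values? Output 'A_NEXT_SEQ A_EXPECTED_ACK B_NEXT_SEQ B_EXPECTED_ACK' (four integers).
After event 0: A_seq=34 A_ack=2000 B_seq=2000 B_ack=0
After event 1: A_seq=225 A_ack=2000 B_seq=2000 B_ack=0
After event 2: A_seq=225 A_ack=2079 B_seq=2079 B_ack=0
After event 3: A_seq=225 A_ack=2079 B_seq=2079 B_ack=225

225 2079 2079 225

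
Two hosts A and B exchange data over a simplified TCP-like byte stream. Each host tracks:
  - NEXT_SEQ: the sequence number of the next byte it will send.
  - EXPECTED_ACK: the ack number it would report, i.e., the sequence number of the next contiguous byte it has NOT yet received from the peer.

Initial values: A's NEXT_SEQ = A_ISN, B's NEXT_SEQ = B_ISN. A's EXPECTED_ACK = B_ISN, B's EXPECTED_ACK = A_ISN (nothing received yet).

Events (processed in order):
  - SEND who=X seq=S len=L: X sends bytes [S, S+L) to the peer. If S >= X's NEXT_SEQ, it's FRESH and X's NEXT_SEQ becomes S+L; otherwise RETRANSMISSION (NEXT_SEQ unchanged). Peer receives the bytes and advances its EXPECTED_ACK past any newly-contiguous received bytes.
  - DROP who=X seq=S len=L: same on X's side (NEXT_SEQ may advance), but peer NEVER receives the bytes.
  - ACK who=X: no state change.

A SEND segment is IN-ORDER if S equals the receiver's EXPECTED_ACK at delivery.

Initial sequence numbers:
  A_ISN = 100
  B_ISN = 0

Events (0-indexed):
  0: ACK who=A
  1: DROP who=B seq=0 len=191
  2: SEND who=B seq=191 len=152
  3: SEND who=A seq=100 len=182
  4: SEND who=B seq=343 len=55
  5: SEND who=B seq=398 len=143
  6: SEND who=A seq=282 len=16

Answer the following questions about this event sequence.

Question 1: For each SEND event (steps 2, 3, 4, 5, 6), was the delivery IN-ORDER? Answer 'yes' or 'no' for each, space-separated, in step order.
Answer: no yes no no yes

Derivation:
Step 2: SEND seq=191 -> out-of-order
Step 3: SEND seq=100 -> in-order
Step 4: SEND seq=343 -> out-of-order
Step 5: SEND seq=398 -> out-of-order
Step 6: SEND seq=282 -> in-order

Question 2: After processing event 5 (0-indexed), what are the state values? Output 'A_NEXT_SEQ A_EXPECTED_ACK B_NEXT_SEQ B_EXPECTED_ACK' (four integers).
After event 0: A_seq=100 A_ack=0 B_seq=0 B_ack=100
After event 1: A_seq=100 A_ack=0 B_seq=191 B_ack=100
After event 2: A_seq=100 A_ack=0 B_seq=343 B_ack=100
After event 3: A_seq=282 A_ack=0 B_seq=343 B_ack=282
After event 4: A_seq=282 A_ack=0 B_seq=398 B_ack=282
After event 5: A_seq=282 A_ack=0 B_seq=541 B_ack=282

282 0 541 282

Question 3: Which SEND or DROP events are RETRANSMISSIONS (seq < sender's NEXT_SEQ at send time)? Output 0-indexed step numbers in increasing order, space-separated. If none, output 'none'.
Step 1: DROP seq=0 -> fresh
Step 2: SEND seq=191 -> fresh
Step 3: SEND seq=100 -> fresh
Step 4: SEND seq=343 -> fresh
Step 5: SEND seq=398 -> fresh
Step 6: SEND seq=282 -> fresh

Answer: none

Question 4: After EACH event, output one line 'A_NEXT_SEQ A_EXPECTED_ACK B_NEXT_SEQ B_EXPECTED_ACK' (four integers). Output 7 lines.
100 0 0 100
100 0 191 100
100 0 343 100
282 0 343 282
282 0 398 282
282 0 541 282
298 0 541 298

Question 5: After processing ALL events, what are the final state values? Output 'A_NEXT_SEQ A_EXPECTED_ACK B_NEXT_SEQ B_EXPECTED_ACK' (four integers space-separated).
After event 0: A_seq=100 A_ack=0 B_seq=0 B_ack=100
After event 1: A_seq=100 A_ack=0 B_seq=191 B_ack=100
After event 2: A_seq=100 A_ack=0 B_seq=343 B_ack=100
After event 3: A_seq=282 A_ack=0 B_seq=343 B_ack=282
After event 4: A_seq=282 A_ack=0 B_seq=398 B_ack=282
After event 5: A_seq=282 A_ack=0 B_seq=541 B_ack=282
After event 6: A_seq=298 A_ack=0 B_seq=541 B_ack=298

Answer: 298 0 541 298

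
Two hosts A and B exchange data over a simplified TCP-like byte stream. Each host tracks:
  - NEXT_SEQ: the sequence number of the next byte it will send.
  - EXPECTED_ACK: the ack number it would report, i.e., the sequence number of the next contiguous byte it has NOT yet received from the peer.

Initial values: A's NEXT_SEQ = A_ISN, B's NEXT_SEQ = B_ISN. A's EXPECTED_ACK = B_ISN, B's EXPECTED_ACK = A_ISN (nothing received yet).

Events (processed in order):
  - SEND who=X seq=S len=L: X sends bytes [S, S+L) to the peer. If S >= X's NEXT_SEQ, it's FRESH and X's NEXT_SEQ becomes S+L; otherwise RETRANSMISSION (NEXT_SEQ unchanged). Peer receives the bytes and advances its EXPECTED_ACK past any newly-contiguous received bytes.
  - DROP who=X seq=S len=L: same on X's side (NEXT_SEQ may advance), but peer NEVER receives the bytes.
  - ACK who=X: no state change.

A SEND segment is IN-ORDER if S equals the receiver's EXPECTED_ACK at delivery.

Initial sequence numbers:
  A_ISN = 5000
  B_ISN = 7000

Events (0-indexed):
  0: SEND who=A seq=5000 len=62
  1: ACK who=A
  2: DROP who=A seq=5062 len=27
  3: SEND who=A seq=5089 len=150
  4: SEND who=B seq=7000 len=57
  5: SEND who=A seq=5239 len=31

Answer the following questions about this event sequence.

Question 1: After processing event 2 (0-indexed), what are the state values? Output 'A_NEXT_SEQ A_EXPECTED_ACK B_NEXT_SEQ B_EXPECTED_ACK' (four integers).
After event 0: A_seq=5062 A_ack=7000 B_seq=7000 B_ack=5062
After event 1: A_seq=5062 A_ack=7000 B_seq=7000 B_ack=5062
After event 2: A_seq=5089 A_ack=7000 B_seq=7000 B_ack=5062

5089 7000 7000 5062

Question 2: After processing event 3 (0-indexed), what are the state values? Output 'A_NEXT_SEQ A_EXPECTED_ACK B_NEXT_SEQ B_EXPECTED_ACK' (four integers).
After event 0: A_seq=5062 A_ack=7000 B_seq=7000 B_ack=5062
After event 1: A_seq=5062 A_ack=7000 B_seq=7000 B_ack=5062
After event 2: A_seq=5089 A_ack=7000 B_seq=7000 B_ack=5062
After event 3: A_seq=5239 A_ack=7000 B_seq=7000 B_ack=5062

5239 7000 7000 5062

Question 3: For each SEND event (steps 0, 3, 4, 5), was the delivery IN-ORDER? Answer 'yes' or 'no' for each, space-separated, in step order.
Step 0: SEND seq=5000 -> in-order
Step 3: SEND seq=5089 -> out-of-order
Step 4: SEND seq=7000 -> in-order
Step 5: SEND seq=5239 -> out-of-order

Answer: yes no yes no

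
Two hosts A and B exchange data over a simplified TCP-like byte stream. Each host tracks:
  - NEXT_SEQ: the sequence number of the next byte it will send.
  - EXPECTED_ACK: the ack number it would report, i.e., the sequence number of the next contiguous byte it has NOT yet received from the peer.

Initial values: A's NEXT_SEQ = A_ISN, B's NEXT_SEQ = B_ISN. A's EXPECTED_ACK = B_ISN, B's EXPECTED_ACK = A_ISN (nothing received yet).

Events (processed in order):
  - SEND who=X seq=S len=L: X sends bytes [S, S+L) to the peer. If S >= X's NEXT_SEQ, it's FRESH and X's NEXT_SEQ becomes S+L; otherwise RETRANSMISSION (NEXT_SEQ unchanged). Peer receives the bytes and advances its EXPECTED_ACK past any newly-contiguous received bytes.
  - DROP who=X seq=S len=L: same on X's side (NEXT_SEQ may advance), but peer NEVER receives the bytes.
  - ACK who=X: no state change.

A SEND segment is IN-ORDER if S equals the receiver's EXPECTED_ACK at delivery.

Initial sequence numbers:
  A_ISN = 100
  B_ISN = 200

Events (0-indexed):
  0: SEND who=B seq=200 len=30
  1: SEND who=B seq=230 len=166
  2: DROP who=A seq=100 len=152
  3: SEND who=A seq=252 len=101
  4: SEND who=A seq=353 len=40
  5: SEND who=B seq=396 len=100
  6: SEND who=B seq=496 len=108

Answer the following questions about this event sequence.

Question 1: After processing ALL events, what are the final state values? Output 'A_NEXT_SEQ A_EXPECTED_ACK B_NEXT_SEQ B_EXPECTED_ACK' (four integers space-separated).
After event 0: A_seq=100 A_ack=230 B_seq=230 B_ack=100
After event 1: A_seq=100 A_ack=396 B_seq=396 B_ack=100
After event 2: A_seq=252 A_ack=396 B_seq=396 B_ack=100
After event 3: A_seq=353 A_ack=396 B_seq=396 B_ack=100
After event 4: A_seq=393 A_ack=396 B_seq=396 B_ack=100
After event 5: A_seq=393 A_ack=496 B_seq=496 B_ack=100
After event 6: A_seq=393 A_ack=604 B_seq=604 B_ack=100

Answer: 393 604 604 100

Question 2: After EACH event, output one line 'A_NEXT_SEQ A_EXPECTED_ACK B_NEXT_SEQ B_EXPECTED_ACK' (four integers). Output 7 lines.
100 230 230 100
100 396 396 100
252 396 396 100
353 396 396 100
393 396 396 100
393 496 496 100
393 604 604 100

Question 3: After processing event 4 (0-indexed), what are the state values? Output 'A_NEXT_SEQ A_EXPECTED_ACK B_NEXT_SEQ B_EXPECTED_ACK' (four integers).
After event 0: A_seq=100 A_ack=230 B_seq=230 B_ack=100
After event 1: A_seq=100 A_ack=396 B_seq=396 B_ack=100
After event 2: A_seq=252 A_ack=396 B_seq=396 B_ack=100
After event 3: A_seq=353 A_ack=396 B_seq=396 B_ack=100
After event 4: A_seq=393 A_ack=396 B_seq=396 B_ack=100

393 396 396 100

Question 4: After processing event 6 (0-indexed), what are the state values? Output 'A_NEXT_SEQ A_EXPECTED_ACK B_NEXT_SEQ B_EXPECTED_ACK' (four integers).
After event 0: A_seq=100 A_ack=230 B_seq=230 B_ack=100
After event 1: A_seq=100 A_ack=396 B_seq=396 B_ack=100
After event 2: A_seq=252 A_ack=396 B_seq=396 B_ack=100
After event 3: A_seq=353 A_ack=396 B_seq=396 B_ack=100
After event 4: A_seq=393 A_ack=396 B_seq=396 B_ack=100
After event 5: A_seq=393 A_ack=496 B_seq=496 B_ack=100
After event 6: A_seq=393 A_ack=604 B_seq=604 B_ack=100

393 604 604 100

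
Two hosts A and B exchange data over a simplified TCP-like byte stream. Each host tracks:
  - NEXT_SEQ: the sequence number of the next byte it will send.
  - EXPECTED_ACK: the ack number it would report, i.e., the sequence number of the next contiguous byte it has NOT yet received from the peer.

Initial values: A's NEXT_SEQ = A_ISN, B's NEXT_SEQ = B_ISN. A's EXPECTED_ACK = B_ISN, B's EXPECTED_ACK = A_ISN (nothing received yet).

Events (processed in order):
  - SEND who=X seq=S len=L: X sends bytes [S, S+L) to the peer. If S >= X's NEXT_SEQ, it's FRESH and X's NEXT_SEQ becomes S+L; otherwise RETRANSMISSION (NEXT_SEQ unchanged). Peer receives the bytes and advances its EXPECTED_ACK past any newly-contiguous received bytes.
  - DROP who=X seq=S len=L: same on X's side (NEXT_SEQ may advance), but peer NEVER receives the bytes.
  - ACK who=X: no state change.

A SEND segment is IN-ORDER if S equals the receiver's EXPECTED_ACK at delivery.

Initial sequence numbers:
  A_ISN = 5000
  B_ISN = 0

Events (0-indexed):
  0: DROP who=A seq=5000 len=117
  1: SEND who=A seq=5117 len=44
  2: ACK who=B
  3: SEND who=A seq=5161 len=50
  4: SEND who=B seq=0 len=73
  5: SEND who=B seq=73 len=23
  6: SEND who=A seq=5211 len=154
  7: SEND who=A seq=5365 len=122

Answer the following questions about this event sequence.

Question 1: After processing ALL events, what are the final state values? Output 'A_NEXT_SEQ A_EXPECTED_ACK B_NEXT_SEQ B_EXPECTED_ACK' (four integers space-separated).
Answer: 5487 96 96 5000

Derivation:
After event 0: A_seq=5117 A_ack=0 B_seq=0 B_ack=5000
After event 1: A_seq=5161 A_ack=0 B_seq=0 B_ack=5000
After event 2: A_seq=5161 A_ack=0 B_seq=0 B_ack=5000
After event 3: A_seq=5211 A_ack=0 B_seq=0 B_ack=5000
After event 4: A_seq=5211 A_ack=73 B_seq=73 B_ack=5000
After event 5: A_seq=5211 A_ack=96 B_seq=96 B_ack=5000
After event 6: A_seq=5365 A_ack=96 B_seq=96 B_ack=5000
After event 7: A_seq=5487 A_ack=96 B_seq=96 B_ack=5000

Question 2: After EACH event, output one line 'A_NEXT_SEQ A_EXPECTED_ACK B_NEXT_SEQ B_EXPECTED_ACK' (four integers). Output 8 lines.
5117 0 0 5000
5161 0 0 5000
5161 0 0 5000
5211 0 0 5000
5211 73 73 5000
5211 96 96 5000
5365 96 96 5000
5487 96 96 5000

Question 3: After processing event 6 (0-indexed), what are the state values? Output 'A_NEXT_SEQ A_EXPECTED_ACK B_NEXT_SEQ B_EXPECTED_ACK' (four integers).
After event 0: A_seq=5117 A_ack=0 B_seq=0 B_ack=5000
After event 1: A_seq=5161 A_ack=0 B_seq=0 B_ack=5000
After event 2: A_seq=5161 A_ack=0 B_seq=0 B_ack=5000
After event 3: A_seq=5211 A_ack=0 B_seq=0 B_ack=5000
After event 4: A_seq=5211 A_ack=73 B_seq=73 B_ack=5000
After event 5: A_seq=5211 A_ack=96 B_seq=96 B_ack=5000
After event 6: A_seq=5365 A_ack=96 B_seq=96 B_ack=5000

5365 96 96 5000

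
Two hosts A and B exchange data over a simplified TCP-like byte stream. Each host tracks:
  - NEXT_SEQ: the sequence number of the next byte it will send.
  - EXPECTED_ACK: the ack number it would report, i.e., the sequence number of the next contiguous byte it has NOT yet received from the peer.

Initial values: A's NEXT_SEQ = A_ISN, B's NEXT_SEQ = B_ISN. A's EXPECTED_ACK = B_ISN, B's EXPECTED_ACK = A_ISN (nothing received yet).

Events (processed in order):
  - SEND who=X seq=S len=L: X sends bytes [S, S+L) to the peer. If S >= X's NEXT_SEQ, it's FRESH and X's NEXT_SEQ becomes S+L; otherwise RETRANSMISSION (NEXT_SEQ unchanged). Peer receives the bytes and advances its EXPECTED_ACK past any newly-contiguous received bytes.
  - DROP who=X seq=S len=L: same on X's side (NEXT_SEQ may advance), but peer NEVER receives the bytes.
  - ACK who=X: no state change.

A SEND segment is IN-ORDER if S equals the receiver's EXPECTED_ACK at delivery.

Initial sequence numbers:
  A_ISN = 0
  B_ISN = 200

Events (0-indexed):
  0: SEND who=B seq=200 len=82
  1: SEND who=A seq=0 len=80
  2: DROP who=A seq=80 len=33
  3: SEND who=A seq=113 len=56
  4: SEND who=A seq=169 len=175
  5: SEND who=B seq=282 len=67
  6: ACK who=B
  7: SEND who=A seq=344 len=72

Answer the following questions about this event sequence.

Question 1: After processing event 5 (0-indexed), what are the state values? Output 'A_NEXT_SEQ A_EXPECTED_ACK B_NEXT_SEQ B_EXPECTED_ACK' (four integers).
After event 0: A_seq=0 A_ack=282 B_seq=282 B_ack=0
After event 1: A_seq=80 A_ack=282 B_seq=282 B_ack=80
After event 2: A_seq=113 A_ack=282 B_seq=282 B_ack=80
After event 3: A_seq=169 A_ack=282 B_seq=282 B_ack=80
After event 4: A_seq=344 A_ack=282 B_seq=282 B_ack=80
After event 5: A_seq=344 A_ack=349 B_seq=349 B_ack=80

344 349 349 80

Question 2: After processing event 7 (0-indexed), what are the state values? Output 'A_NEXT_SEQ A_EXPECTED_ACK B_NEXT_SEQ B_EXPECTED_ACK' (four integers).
After event 0: A_seq=0 A_ack=282 B_seq=282 B_ack=0
After event 1: A_seq=80 A_ack=282 B_seq=282 B_ack=80
After event 2: A_seq=113 A_ack=282 B_seq=282 B_ack=80
After event 3: A_seq=169 A_ack=282 B_seq=282 B_ack=80
After event 4: A_seq=344 A_ack=282 B_seq=282 B_ack=80
After event 5: A_seq=344 A_ack=349 B_seq=349 B_ack=80
After event 6: A_seq=344 A_ack=349 B_seq=349 B_ack=80
After event 7: A_seq=416 A_ack=349 B_seq=349 B_ack=80

416 349 349 80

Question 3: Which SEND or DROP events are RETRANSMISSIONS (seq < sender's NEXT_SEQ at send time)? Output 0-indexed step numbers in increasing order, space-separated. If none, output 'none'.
Answer: none

Derivation:
Step 0: SEND seq=200 -> fresh
Step 1: SEND seq=0 -> fresh
Step 2: DROP seq=80 -> fresh
Step 3: SEND seq=113 -> fresh
Step 4: SEND seq=169 -> fresh
Step 5: SEND seq=282 -> fresh
Step 7: SEND seq=344 -> fresh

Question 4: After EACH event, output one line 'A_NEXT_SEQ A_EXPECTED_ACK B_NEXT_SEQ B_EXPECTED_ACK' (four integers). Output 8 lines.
0 282 282 0
80 282 282 80
113 282 282 80
169 282 282 80
344 282 282 80
344 349 349 80
344 349 349 80
416 349 349 80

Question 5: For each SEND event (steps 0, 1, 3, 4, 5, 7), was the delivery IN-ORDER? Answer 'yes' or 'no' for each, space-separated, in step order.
Answer: yes yes no no yes no

Derivation:
Step 0: SEND seq=200 -> in-order
Step 1: SEND seq=0 -> in-order
Step 3: SEND seq=113 -> out-of-order
Step 4: SEND seq=169 -> out-of-order
Step 5: SEND seq=282 -> in-order
Step 7: SEND seq=344 -> out-of-order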